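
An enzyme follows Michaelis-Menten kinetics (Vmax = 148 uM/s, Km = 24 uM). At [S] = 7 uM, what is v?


v = Vmax * [S] / (Km + [S])
v = 148 * 7 / (24 + 7)
v = 33.4194 uM/s

33.4194 uM/s


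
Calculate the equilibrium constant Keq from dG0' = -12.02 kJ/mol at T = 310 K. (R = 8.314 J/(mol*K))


Keq = exp(-dG0 * 1000 / (R * T))
Keq = exp(-(-12.02) * 1000 / (8.314 * 310))
Keq = 106.0301

106.0301


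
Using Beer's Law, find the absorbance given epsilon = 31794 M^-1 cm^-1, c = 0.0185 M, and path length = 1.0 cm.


A = epsilon * c * l
A = 31794 * 0.0185 * 1.0
A = 588.189

588.189


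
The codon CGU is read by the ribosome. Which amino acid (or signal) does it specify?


Standard genetic code lookup.
Codon CGU -> Arg

Arg


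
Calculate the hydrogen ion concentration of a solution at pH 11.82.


[H+] = 10^(-pH)
[H+] = 10^(-11.82)
[H+] = 1.514e-12 M

1.514e-12 M


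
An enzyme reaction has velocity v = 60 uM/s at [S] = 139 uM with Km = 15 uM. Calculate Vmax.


Vmax = v * (Km + [S]) / [S]
Vmax = 60 * (15 + 139) / 139
Vmax = 66.4748 uM/s

66.4748 uM/s


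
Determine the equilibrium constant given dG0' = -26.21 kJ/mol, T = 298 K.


Keq = exp(-dG0 * 1000 / (R * T))
Keq = exp(-(-26.21) * 1000 / (8.314 * 298))
Keq = 39297.0793

39297.0793


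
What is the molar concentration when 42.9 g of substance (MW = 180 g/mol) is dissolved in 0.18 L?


C = (mass / MW) / volume
C = (42.9 / 180) / 0.18
C = 1.3241 M

1.3241 M


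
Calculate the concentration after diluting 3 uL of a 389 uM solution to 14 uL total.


C2 = C1 * V1 / V2
C2 = 389 * 3 / 14
C2 = 83.3571 uM

83.3571 uM


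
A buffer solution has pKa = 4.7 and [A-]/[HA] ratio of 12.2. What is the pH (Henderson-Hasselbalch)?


pH = pKa + log10([A-]/[HA])
pH = 4.7 + log10(12.2)
pH = 5.7864

5.7864


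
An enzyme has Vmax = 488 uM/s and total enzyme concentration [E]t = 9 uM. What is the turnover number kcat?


kcat = Vmax / [E]t
kcat = 488 / 9
kcat = 54.2222 s^-1

54.2222 s^-1


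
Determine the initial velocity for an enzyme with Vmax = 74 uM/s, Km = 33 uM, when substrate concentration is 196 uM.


v = Vmax * [S] / (Km + [S])
v = 74 * 196 / (33 + 196)
v = 63.3362 uM/s

63.3362 uM/s


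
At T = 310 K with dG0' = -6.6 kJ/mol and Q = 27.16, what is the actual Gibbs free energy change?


dG = dG0' + RT * ln(Q) / 1000
dG = -6.6 + 8.314 * 310 * ln(27.16) / 1000
dG = 1.9097 kJ/mol

1.9097 kJ/mol


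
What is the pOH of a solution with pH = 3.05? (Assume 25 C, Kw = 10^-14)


pOH = 14 - pH
pOH = 14 - 3.05
pOH = 10.95

10.95


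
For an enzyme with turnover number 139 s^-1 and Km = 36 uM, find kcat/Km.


Catalytic efficiency = kcat / Km
= 139 / 36
= 3.8611 uM^-1*s^-1

3.8611 uM^-1*s^-1


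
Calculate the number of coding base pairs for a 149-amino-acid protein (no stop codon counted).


Each amino acid = 1 codon = 3 bp
bp = 149 * 3 = 447 bp

447 bp


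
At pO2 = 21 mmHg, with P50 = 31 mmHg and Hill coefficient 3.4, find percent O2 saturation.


Y = pO2^n / (P50^n + pO2^n)
Y = 21^3.4 / (31^3.4 + 21^3.4)
Y = 21.01%

21.01%


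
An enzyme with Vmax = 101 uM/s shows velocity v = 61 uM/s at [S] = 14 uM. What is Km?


Km = [S] * (Vmax - v) / v
Km = 14 * (101 - 61) / 61
Km = 9.1803 uM

9.1803 uM


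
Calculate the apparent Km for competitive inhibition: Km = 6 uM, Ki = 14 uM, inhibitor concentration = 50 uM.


Km_app = Km * (1 + [I]/Ki)
Km_app = 6 * (1 + 50/14)
Km_app = 27.4286 uM

27.4286 uM


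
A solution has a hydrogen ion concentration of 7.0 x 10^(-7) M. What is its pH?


pH = -log10([H+])
pH = -log10(7.0 x 10^(-7))
pH = 6.1549

6.1549


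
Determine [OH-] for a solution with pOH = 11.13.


[OH-] = 10^(-pOH)
[OH-] = 10^(-11.13)
[OH-] = 7.413e-12 M

7.413e-12 M


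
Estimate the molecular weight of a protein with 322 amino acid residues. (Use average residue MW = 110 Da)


MW = n_residues * 110 Da
MW = 322 * 110
MW = 35420 Da

35420 Da


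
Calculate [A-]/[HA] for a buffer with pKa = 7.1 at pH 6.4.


[A-]/[HA] = 10^(pH - pKa)
= 10^(6.4 - 7.1)
= 0.1995

0.1995


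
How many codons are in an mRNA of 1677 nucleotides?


codons = nucleotides / 3
codons = 1677 / 3 = 559

559


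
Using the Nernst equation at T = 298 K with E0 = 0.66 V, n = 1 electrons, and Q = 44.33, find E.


E = E0 - (RT/nF) * ln(Q)
E = 0.66 - (8.314 * 298 / (1 * 96485)) * ln(44.33)
E = 0.5626 V

0.5626 V


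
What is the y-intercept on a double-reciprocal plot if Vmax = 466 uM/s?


y-intercept = 1/Vmax
= 1/466
= 0.0021 s/uM

0.0021 s/uM


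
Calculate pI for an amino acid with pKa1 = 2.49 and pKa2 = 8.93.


pI = (pKa1 + pKa2) / 2
pI = (2.49 + 8.93) / 2
pI = 5.71

5.71


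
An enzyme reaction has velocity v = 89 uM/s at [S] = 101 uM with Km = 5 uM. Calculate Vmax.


Vmax = v * (Km + [S]) / [S]
Vmax = 89 * (5 + 101) / 101
Vmax = 93.4059 uM/s

93.4059 uM/s


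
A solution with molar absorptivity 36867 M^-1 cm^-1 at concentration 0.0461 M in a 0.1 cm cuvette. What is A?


A = epsilon * c * l
A = 36867 * 0.0461 * 0.1
A = 169.9569

169.9569


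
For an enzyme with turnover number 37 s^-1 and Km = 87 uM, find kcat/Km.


Catalytic efficiency = kcat / Km
= 37 / 87
= 0.4253 uM^-1*s^-1

0.4253 uM^-1*s^-1


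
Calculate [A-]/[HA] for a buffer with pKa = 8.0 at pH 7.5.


[A-]/[HA] = 10^(pH - pKa)
= 10^(7.5 - 8.0)
= 0.3162

0.3162


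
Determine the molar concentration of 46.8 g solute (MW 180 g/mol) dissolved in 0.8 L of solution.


C = (mass / MW) / volume
C = (46.8 / 180) / 0.8
C = 0.325 M

0.325 M


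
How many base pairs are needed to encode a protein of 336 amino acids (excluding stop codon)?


Each amino acid = 1 codon = 3 bp
bp = 336 * 3 = 1008 bp

1008 bp


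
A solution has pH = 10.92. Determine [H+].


[H+] = 10^(-pH)
[H+] = 10^(-10.92)
[H+] = 1.202e-11 M

1.202e-11 M


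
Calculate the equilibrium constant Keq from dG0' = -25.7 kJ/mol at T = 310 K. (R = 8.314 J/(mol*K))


Keq = exp(-dG0 * 1000 / (R * T))
Keq = exp(-(-25.7) * 1000 / (8.314 * 310))
Keq = 21408.0227

21408.0227


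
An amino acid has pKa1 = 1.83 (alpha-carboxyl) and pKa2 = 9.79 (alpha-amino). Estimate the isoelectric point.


pI = (pKa1 + pKa2) / 2
pI = (1.83 + 9.79) / 2
pI = 5.81

5.81


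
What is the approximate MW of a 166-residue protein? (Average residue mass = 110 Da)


MW = n_residues * 110 Da
MW = 166 * 110
MW = 18260 Da

18260 Da


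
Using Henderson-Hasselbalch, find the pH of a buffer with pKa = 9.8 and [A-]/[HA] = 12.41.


pH = pKa + log10([A-]/[HA])
pH = 9.8 + log10(12.41)
pH = 10.8938

10.8938


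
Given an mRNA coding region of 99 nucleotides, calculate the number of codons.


codons = nucleotides / 3
codons = 99 / 3 = 33

33


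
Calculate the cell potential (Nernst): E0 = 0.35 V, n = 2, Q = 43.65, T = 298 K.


E = E0 - (RT/nF) * ln(Q)
E = 0.35 - (8.314 * 298 / (2 * 96485)) * ln(43.65)
E = 0.3015 V

0.3015 V


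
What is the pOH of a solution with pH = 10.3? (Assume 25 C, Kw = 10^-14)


pOH = 14 - pH
pOH = 14 - 10.3
pOH = 3.7

3.7


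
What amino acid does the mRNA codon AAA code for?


Standard genetic code lookup.
Codon AAA -> Lys

Lys


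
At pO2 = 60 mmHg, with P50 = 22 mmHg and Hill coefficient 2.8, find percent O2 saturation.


Y = pO2^n / (P50^n + pO2^n)
Y = 60^2.8 / (22^2.8 + 60^2.8)
Y = 94.32%

94.32%


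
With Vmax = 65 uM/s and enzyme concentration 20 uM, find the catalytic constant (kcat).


kcat = Vmax / [E]t
kcat = 65 / 20
kcat = 3.25 s^-1

3.25 s^-1


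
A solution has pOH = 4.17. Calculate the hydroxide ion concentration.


[OH-] = 10^(-pOH)
[OH-] = 10^(-4.17)
[OH-] = 6.761e-05 M

6.761e-05 M


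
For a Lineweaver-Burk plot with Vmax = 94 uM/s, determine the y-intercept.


y-intercept = 1/Vmax
= 1/94
= 0.0106 s/uM

0.0106 s/uM


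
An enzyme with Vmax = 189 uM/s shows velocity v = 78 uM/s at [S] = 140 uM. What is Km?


Km = [S] * (Vmax - v) / v
Km = 140 * (189 - 78) / 78
Km = 199.2308 uM

199.2308 uM


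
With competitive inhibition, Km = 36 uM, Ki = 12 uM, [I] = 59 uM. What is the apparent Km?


Km_app = Km * (1 + [I]/Ki)
Km_app = 36 * (1 + 59/12)
Km_app = 213.0 uM

213.0 uM


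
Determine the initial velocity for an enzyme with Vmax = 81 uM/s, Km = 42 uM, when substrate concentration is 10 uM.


v = Vmax * [S] / (Km + [S])
v = 81 * 10 / (42 + 10)
v = 15.5769 uM/s

15.5769 uM/s


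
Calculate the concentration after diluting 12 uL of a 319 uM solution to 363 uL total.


C2 = C1 * V1 / V2
C2 = 319 * 12 / 363
C2 = 10.5455 uM

10.5455 uM


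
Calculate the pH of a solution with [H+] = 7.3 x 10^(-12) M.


pH = -log10([H+])
pH = -log10(7.3 x 10^(-12))
pH = 11.1367

11.1367


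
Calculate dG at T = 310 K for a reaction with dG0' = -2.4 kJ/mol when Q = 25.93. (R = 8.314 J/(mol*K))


dG = dG0' + RT * ln(Q) / 1000
dG = -2.4 + 8.314 * 310 * ln(25.93) / 1000
dG = 5.9903 kJ/mol

5.9903 kJ/mol


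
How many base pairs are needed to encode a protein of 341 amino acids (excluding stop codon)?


Each amino acid = 1 codon = 3 bp
bp = 341 * 3 = 1023 bp

1023 bp


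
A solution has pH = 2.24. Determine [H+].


[H+] = 10^(-pH)
[H+] = 10^(-2.24)
[H+] = 0.0058 M

0.0058 M


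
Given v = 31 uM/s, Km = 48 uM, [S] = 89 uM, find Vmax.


Vmax = v * (Km + [S]) / [S]
Vmax = 31 * (48 + 89) / 89
Vmax = 47.7191 uM/s

47.7191 uM/s


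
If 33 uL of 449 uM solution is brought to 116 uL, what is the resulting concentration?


C2 = C1 * V1 / V2
C2 = 449 * 33 / 116
C2 = 127.7328 uM

127.7328 uM


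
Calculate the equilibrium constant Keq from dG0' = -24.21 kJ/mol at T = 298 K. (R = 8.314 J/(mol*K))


Keq = exp(-dG0 * 1000 / (R * T))
Keq = exp(-(-24.21) * 1000 / (8.314 * 298))
Keq = 17529.9048

17529.9048


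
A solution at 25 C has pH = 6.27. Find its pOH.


pOH = 14 - pH
pOH = 14 - 6.27
pOH = 7.73

7.73


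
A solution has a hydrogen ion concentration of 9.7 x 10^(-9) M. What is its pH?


pH = -log10([H+])
pH = -log10(9.7 x 10^(-9))
pH = 8.0132

8.0132


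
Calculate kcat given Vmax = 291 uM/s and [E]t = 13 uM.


kcat = Vmax / [E]t
kcat = 291 / 13
kcat = 22.3846 s^-1

22.3846 s^-1


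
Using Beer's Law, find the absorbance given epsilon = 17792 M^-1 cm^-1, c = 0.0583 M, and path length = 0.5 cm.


A = epsilon * c * l
A = 17792 * 0.0583 * 0.5
A = 518.6368

518.6368


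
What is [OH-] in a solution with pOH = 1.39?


[OH-] = 10^(-pOH)
[OH-] = 10^(-1.39)
[OH-] = 0.0407 M

0.0407 M


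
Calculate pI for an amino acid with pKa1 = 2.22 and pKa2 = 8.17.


pI = (pKa1 + pKa2) / 2
pI = (2.22 + 8.17) / 2
pI = 5.195

5.195


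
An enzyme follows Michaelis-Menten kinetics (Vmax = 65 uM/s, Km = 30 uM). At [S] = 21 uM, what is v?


v = Vmax * [S] / (Km + [S])
v = 65 * 21 / (30 + 21)
v = 26.7647 uM/s

26.7647 uM/s


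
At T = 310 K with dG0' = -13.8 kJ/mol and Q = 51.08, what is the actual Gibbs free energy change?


dG = dG0' + RT * ln(Q) / 1000
dG = -13.8 + 8.314 * 310 * ln(51.08) / 1000
dG = -3.6623 kJ/mol

-3.6623 kJ/mol


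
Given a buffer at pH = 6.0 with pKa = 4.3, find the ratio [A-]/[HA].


[A-]/[HA] = 10^(pH - pKa)
= 10^(6.0 - 4.3)
= 50.1187

50.1187


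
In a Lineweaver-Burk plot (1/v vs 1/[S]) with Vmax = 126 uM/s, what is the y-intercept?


y-intercept = 1/Vmax
= 1/126
= 0.0079 s/uM

0.0079 s/uM


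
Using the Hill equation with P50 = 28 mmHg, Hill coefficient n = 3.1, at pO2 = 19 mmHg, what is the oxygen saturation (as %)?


Y = pO2^n / (P50^n + pO2^n)
Y = 19^3.1 / (28^3.1 + 19^3.1)
Y = 23.11%

23.11%


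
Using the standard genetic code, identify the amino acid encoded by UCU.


Standard genetic code lookup.
Codon UCU -> Ser

Ser


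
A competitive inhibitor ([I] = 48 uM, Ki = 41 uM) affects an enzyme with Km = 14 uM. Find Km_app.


Km_app = Km * (1 + [I]/Ki)
Km_app = 14 * (1 + 48/41)
Km_app = 30.3902 uM

30.3902 uM


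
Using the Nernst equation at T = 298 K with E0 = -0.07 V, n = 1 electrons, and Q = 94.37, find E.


E = E0 - (RT/nF) * ln(Q)
E = -0.07 - (8.314 * 298 / (1 * 96485)) * ln(94.37)
E = -0.1868 V

-0.1868 V


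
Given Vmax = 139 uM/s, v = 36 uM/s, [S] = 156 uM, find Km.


Km = [S] * (Vmax - v) / v
Km = 156 * (139 - 36) / 36
Km = 446.3333 uM

446.3333 uM


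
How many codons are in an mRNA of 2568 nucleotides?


codons = nucleotides / 3
codons = 2568 / 3 = 856

856


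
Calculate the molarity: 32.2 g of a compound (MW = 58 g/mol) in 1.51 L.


C = (mass / MW) / volume
C = (32.2 / 58) / 1.51
C = 0.3677 M

0.3677 M


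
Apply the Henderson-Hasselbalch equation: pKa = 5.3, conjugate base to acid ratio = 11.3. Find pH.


pH = pKa + log10([A-]/[HA])
pH = 5.3 + log10(11.3)
pH = 6.3531

6.3531


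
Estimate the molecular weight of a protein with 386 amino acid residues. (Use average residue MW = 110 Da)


MW = n_residues * 110 Da
MW = 386 * 110
MW = 42460 Da

42460 Da


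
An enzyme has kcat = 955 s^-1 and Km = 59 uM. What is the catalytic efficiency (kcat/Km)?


Catalytic efficiency = kcat / Km
= 955 / 59
= 16.1864 uM^-1*s^-1

16.1864 uM^-1*s^-1


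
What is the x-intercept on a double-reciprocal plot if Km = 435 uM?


x-intercept = -1/Km
= -1/435
= -0.0023 1/uM

-0.0023 1/uM


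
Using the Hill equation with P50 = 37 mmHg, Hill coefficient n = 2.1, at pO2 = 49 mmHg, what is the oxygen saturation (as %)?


Y = pO2^n / (P50^n + pO2^n)
Y = 49^2.1 / (37^2.1 + 49^2.1)
Y = 64.33%

64.33%


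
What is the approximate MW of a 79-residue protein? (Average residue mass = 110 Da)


MW = n_residues * 110 Da
MW = 79 * 110
MW = 8690 Da

8690 Da


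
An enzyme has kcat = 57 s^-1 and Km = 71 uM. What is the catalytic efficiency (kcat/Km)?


Catalytic efficiency = kcat / Km
= 57 / 71
= 0.8028 uM^-1*s^-1

0.8028 uM^-1*s^-1


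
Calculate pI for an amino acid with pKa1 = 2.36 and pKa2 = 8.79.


pI = (pKa1 + pKa2) / 2
pI = (2.36 + 8.79) / 2
pI = 5.575

5.575


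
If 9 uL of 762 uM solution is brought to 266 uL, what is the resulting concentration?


C2 = C1 * V1 / V2
C2 = 762 * 9 / 266
C2 = 25.782 uM

25.782 uM


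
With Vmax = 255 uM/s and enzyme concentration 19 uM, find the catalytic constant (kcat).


kcat = Vmax / [E]t
kcat = 255 / 19
kcat = 13.4211 s^-1

13.4211 s^-1


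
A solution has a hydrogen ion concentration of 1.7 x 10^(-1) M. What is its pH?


pH = -log10([H+])
pH = -log10(1.7 x 10^(-1))
pH = 0.7696

0.7696


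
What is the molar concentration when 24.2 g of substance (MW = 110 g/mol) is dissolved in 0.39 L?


C = (mass / MW) / volume
C = (24.2 / 110) / 0.39
C = 0.5641 M

0.5641 M


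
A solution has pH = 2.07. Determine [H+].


[H+] = 10^(-pH)
[H+] = 10^(-2.07)
[H+] = 0.0085 M

0.0085 M


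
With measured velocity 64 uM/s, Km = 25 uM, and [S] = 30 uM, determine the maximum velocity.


Vmax = v * (Km + [S]) / [S]
Vmax = 64 * (25 + 30) / 30
Vmax = 117.3333 uM/s

117.3333 uM/s


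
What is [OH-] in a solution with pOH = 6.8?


[OH-] = 10^(-pOH)
[OH-] = 10^(-6.8)
[OH-] = 1.585e-07 M

1.585e-07 M


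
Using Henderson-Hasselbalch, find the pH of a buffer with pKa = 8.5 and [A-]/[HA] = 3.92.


pH = pKa + log10([A-]/[HA])
pH = 8.5 + log10(3.92)
pH = 9.0933

9.0933


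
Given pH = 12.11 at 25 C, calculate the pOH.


pOH = 14 - pH
pOH = 14 - 12.11
pOH = 1.89

1.89


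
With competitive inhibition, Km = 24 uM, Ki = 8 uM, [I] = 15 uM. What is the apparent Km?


Km_app = Km * (1 + [I]/Ki)
Km_app = 24 * (1 + 15/8)
Km_app = 69.0 uM

69.0 uM


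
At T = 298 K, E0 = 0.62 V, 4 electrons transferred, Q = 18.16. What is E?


E = E0 - (RT/nF) * ln(Q)
E = 0.62 - (8.314 * 298 / (4 * 96485)) * ln(18.16)
E = 0.6014 V

0.6014 V


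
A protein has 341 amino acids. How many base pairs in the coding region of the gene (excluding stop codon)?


Each amino acid = 1 codon = 3 bp
bp = 341 * 3 = 1023 bp

1023 bp


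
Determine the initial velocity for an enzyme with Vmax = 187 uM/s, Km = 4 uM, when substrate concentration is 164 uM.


v = Vmax * [S] / (Km + [S])
v = 187 * 164 / (4 + 164)
v = 182.5476 uM/s

182.5476 uM/s


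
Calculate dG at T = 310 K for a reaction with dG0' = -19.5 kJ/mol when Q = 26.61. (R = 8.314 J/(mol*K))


dG = dG0' + RT * ln(Q) / 1000
dG = -19.5 + 8.314 * 310 * ln(26.61) / 1000
dG = -11.043 kJ/mol

-11.043 kJ/mol


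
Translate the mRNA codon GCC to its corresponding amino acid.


Standard genetic code lookup.
Codon GCC -> Ala

Ala


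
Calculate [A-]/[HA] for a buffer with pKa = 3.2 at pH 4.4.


[A-]/[HA] = 10^(pH - pKa)
= 10^(4.4 - 3.2)
= 15.8489

15.8489


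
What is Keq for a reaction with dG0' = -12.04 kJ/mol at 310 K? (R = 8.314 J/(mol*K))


Keq = exp(-dG0 * 1000 / (R * T))
Keq = exp(-(-12.04) * 1000 / (8.314 * 310))
Keq = 106.8561

106.8561


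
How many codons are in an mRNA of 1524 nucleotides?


codons = nucleotides / 3
codons = 1524 / 3 = 508

508


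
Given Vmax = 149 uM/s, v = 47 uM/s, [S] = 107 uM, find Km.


Km = [S] * (Vmax - v) / v
Km = 107 * (149 - 47) / 47
Km = 232.2128 uM

232.2128 uM


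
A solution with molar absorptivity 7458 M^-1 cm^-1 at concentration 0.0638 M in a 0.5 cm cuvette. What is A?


A = epsilon * c * l
A = 7458 * 0.0638 * 0.5
A = 237.9102

237.9102


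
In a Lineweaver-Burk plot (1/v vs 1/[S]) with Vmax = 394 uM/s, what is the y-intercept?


y-intercept = 1/Vmax
= 1/394
= 0.0025 s/uM

0.0025 s/uM


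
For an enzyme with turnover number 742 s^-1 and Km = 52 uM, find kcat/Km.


Catalytic efficiency = kcat / Km
= 742 / 52
= 14.2692 uM^-1*s^-1

14.2692 uM^-1*s^-1


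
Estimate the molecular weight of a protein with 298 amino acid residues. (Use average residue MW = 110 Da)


MW = n_residues * 110 Da
MW = 298 * 110
MW = 32780 Da

32780 Da


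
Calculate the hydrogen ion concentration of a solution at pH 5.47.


[H+] = 10^(-pH)
[H+] = 10^(-5.47)
[H+] = 3.388e-06 M

3.388e-06 M


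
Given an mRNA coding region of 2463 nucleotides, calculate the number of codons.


codons = nucleotides / 3
codons = 2463 / 3 = 821

821


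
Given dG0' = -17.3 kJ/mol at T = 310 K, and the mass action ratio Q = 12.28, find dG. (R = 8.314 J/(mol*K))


dG = dG0' + RT * ln(Q) / 1000
dG = -17.3 + 8.314 * 310 * ln(12.28) / 1000
dG = -10.8361 kJ/mol

-10.8361 kJ/mol


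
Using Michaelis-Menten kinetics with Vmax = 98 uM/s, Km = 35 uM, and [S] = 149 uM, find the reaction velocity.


v = Vmax * [S] / (Km + [S])
v = 98 * 149 / (35 + 149)
v = 79.3587 uM/s

79.3587 uM/s


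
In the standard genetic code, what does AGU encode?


Standard genetic code lookup.
Codon AGU -> Ser

Ser


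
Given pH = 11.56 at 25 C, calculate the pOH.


pOH = 14 - pH
pOH = 14 - 11.56
pOH = 2.44

2.44


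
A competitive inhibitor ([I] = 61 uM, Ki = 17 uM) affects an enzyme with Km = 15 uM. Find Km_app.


Km_app = Km * (1 + [I]/Ki)
Km_app = 15 * (1 + 61/17)
Km_app = 68.8235 uM

68.8235 uM


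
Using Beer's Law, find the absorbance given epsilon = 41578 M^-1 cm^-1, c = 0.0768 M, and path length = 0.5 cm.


A = epsilon * c * l
A = 41578 * 0.0768 * 0.5
A = 1596.5952

1596.5952


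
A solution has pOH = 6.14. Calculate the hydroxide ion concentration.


[OH-] = 10^(-pOH)
[OH-] = 10^(-6.14)
[OH-] = 7.244e-07 M

7.244e-07 M


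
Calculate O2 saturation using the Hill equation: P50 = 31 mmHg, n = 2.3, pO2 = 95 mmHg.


Y = pO2^n / (P50^n + pO2^n)
Y = 95^2.3 / (31^2.3 + 95^2.3)
Y = 92.93%

92.93%


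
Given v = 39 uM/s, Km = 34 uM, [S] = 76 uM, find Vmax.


Vmax = v * (Km + [S]) / [S]
Vmax = 39 * (34 + 76) / 76
Vmax = 56.4474 uM/s

56.4474 uM/s


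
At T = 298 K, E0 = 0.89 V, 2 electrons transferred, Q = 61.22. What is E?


E = E0 - (RT/nF) * ln(Q)
E = 0.89 - (8.314 * 298 / (2 * 96485)) * ln(61.22)
E = 0.8372 V

0.8372 V


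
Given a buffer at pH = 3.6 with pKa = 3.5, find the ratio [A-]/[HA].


[A-]/[HA] = 10^(pH - pKa)
= 10^(3.6 - 3.5)
= 1.2589

1.2589


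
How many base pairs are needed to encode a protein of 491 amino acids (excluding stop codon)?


Each amino acid = 1 codon = 3 bp
bp = 491 * 3 = 1473 bp

1473 bp


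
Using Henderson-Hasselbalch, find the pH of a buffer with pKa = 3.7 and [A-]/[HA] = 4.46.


pH = pKa + log10([A-]/[HA])
pH = 3.7 + log10(4.46)
pH = 4.3493

4.3493


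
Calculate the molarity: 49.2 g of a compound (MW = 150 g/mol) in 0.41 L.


C = (mass / MW) / volume
C = (49.2 / 150) / 0.41
C = 0.8 M

0.8 M


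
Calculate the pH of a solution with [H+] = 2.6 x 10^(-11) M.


pH = -log10([H+])
pH = -log10(2.6 x 10^(-11))
pH = 10.585

10.585


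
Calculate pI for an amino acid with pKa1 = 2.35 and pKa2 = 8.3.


pI = (pKa1 + pKa2) / 2
pI = (2.35 + 8.3) / 2
pI = 5.325

5.325


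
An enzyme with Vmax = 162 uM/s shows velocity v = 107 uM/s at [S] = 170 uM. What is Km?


Km = [S] * (Vmax - v) / v
Km = 170 * (162 - 107) / 107
Km = 87.3832 uM

87.3832 uM


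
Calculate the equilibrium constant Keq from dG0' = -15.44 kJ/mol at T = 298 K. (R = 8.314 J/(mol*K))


Keq = exp(-dG0 * 1000 / (R * T))
Keq = exp(-(-15.44) * 1000 / (8.314 * 298))
Keq = 508.725

508.725


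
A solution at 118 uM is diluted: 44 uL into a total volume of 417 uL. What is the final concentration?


C2 = C1 * V1 / V2
C2 = 118 * 44 / 417
C2 = 12.4508 uM

12.4508 uM


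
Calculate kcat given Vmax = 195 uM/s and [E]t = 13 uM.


kcat = Vmax / [E]t
kcat = 195 / 13
kcat = 15.0 s^-1

15.0 s^-1


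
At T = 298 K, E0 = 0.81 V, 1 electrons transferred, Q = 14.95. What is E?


E = E0 - (RT/nF) * ln(Q)
E = 0.81 - (8.314 * 298 / (1 * 96485)) * ln(14.95)
E = 0.7405 V

0.7405 V


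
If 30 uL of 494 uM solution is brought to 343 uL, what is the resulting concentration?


C2 = C1 * V1 / V2
C2 = 494 * 30 / 343
C2 = 43.207 uM

43.207 uM


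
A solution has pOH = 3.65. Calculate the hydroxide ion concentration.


[OH-] = 10^(-pOH)
[OH-] = 10^(-3.65)
[OH-] = 2.239e-04 M

2.239e-04 M


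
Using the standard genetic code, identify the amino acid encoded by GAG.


Standard genetic code lookup.
Codon GAG -> Glu

Glu


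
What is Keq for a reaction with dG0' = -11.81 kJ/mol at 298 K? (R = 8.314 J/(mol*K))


Keq = exp(-dG0 * 1000 / (R * T))
Keq = exp(-(-11.81) * 1000 / (8.314 * 298))
Keq = 117.5382

117.5382


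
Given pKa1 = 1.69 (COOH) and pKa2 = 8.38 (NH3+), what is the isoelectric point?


pI = (pKa1 + pKa2) / 2
pI = (1.69 + 8.38) / 2
pI = 5.035

5.035


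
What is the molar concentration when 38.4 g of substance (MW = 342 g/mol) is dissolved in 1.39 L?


C = (mass / MW) / volume
C = (38.4 / 342) / 1.39
C = 0.0808 M

0.0808 M


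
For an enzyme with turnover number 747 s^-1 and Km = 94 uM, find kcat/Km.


Catalytic efficiency = kcat / Km
= 747 / 94
= 7.9468 uM^-1*s^-1

7.9468 uM^-1*s^-1


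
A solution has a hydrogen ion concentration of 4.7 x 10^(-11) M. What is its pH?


pH = -log10([H+])
pH = -log10(4.7 x 10^(-11))
pH = 10.3279

10.3279


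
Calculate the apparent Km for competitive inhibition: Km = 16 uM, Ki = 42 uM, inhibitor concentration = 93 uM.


Km_app = Km * (1 + [I]/Ki)
Km_app = 16 * (1 + 93/42)
Km_app = 51.4286 uM

51.4286 uM


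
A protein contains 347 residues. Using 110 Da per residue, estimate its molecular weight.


MW = n_residues * 110 Da
MW = 347 * 110
MW = 38170 Da

38170 Da


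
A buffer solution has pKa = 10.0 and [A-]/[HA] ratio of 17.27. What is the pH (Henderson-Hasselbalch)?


pH = pKa + log10([A-]/[HA])
pH = 10.0 + log10(17.27)
pH = 11.2373

11.2373


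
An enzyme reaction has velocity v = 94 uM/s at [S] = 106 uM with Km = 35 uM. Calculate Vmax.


Vmax = v * (Km + [S]) / [S]
Vmax = 94 * (35 + 106) / 106
Vmax = 125.0377 uM/s

125.0377 uM/s


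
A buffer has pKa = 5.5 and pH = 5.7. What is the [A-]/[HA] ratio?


[A-]/[HA] = 10^(pH - pKa)
= 10^(5.7 - 5.5)
= 1.5849

1.5849


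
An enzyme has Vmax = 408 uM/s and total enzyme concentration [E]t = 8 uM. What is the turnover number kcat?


kcat = Vmax / [E]t
kcat = 408 / 8
kcat = 51.0 s^-1

51.0 s^-1


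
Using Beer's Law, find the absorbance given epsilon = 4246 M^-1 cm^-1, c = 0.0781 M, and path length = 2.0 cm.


A = epsilon * c * l
A = 4246 * 0.0781 * 2.0
A = 663.2252

663.2252


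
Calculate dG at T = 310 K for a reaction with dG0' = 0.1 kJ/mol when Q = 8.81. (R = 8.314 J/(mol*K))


dG = dG0' + RT * ln(Q) / 1000
dG = 0.1 + 8.314 * 310 * ln(8.81) / 1000
dG = 5.708 kJ/mol

5.708 kJ/mol


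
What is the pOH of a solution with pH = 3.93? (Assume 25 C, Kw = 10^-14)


pOH = 14 - pH
pOH = 14 - 3.93
pOH = 10.07

10.07


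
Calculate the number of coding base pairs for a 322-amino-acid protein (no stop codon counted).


Each amino acid = 1 codon = 3 bp
bp = 322 * 3 = 966 bp

966 bp


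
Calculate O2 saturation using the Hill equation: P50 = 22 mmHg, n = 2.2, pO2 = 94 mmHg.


Y = pO2^n / (P50^n + pO2^n)
Y = 94^2.2 / (22^2.2 + 94^2.2)
Y = 96.06%

96.06%


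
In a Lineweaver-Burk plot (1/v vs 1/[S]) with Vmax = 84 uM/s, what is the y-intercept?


y-intercept = 1/Vmax
= 1/84
= 0.0119 s/uM

0.0119 s/uM


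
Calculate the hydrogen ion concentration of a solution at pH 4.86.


[H+] = 10^(-pH)
[H+] = 10^(-4.86)
[H+] = 1.380e-05 M

1.380e-05 M


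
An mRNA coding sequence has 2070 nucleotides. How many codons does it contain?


codons = nucleotides / 3
codons = 2070 / 3 = 690

690


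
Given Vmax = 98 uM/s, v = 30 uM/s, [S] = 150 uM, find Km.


Km = [S] * (Vmax - v) / v
Km = 150 * (98 - 30) / 30
Km = 340.0 uM

340.0 uM


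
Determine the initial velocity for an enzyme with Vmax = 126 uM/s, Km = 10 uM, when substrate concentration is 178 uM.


v = Vmax * [S] / (Km + [S])
v = 126 * 178 / (10 + 178)
v = 119.2979 uM/s

119.2979 uM/s


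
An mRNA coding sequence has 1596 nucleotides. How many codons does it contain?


codons = nucleotides / 3
codons = 1596 / 3 = 532

532


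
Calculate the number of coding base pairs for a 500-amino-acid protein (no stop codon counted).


Each amino acid = 1 codon = 3 bp
bp = 500 * 3 = 1500 bp

1500 bp


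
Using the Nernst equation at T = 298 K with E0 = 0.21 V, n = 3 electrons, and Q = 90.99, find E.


E = E0 - (RT/nF) * ln(Q)
E = 0.21 - (8.314 * 298 / (3 * 96485)) * ln(90.99)
E = 0.1714 V

0.1714 V


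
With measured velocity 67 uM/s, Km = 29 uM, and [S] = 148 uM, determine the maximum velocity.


Vmax = v * (Km + [S]) / [S]
Vmax = 67 * (29 + 148) / 148
Vmax = 80.1284 uM/s

80.1284 uM/s


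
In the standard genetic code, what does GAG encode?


Standard genetic code lookup.
Codon GAG -> Glu

Glu


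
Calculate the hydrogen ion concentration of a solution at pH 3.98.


[H+] = 10^(-pH)
[H+] = 10^(-3.98)
[H+] = 1.047e-04 M

1.047e-04 M


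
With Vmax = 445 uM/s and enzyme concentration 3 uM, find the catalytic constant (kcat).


kcat = Vmax / [E]t
kcat = 445 / 3
kcat = 148.3333 s^-1

148.3333 s^-1


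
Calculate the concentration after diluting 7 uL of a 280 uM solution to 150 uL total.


C2 = C1 * V1 / V2
C2 = 280 * 7 / 150
C2 = 13.0667 uM

13.0667 uM


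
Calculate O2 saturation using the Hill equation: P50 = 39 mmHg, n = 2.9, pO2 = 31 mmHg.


Y = pO2^n / (P50^n + pO2^n)
Y = 31^2.9 / (39^2.9 + 31^2.9)
Y = 33.94%

33.94%


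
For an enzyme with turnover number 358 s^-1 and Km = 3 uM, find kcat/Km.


Catalytic efficiency = kcat / Km
= 358 / 3
= 119.3333 uM^-1*s^-1

119.3333 uM^-1*s^-1


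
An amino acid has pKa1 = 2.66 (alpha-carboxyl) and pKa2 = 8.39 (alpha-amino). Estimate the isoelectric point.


pI = (pKa1 + pKa2) / 2
pI = (2.66 + 8.39) / 2
pI = 5.525

5.525


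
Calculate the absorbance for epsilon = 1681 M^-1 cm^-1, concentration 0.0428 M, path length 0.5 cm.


A = epsilon * c * l
A = 1681 * 0.0428 * 0.5
A = 35.9734

35.9734


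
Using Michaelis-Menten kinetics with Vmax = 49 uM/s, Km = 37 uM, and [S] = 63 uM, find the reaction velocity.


v = Vmax * [S] / (Km + [S])
v = 49 * 63 / (37 + 63)
v = 30.87 uM/s

30.87 uM/s


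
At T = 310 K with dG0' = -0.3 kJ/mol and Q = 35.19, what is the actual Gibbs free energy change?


dG = dG0' + RT * ln(Q) / 1000
dG = -0.3 + 8.314 * 310 * ln(35.19) / 1000
dG = 8.8773 kJ/mol

8.8773 kJ/mol


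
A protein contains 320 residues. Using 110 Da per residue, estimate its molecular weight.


MW = n_residues * 110 Da
MW = 320 * 110
MW = 35200 Da

35200 Da


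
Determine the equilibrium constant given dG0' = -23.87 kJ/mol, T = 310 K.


Keq = exp(-dG0 * 1000 / (R * T))
Keq = exp(-(-23.87) * 1000 / (8.314 * 310))
Keq = 10524.7684

10524.7684


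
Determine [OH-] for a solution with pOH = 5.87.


[OH-] = 10^(-pOH)
[OH-] = 10^(-5.87)
[OH-] = 1.349e-06 M

1.349e-06 M


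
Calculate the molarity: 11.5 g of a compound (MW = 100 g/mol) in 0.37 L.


C = (mass / MW) / volume
C = (11.5 / 100) / 0.37
C = 0.3108 M

0.3108 M


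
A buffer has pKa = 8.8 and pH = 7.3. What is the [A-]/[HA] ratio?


[A-]/[HA] = 10^(pH - pKa)
= 10^(7.3 - 8.8)
= 0.0316

0.0316


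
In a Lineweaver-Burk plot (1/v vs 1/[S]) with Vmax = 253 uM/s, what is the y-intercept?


y-intercept = 1/Vmax
= 1/253
= 0.004 s/uM

0.004 s/uM


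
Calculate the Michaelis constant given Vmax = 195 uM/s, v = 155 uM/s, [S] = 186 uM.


Km = [S] * (Vmax - v) / v
Km = 186 * (195 - 155) / 155
Km = 48.0 uM

48.0 uM


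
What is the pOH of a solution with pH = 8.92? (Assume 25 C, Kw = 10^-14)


pOH = 14 - pH
pOH = 14 - 8.92
pOH = 5.08

5.08


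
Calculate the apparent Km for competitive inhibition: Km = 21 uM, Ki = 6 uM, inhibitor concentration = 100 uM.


Km_app = Km * (1 + [I]/Ki)
Km_app = 21 * (1 + 100/6)
Km_app = 371.0 uM

371.0 uM


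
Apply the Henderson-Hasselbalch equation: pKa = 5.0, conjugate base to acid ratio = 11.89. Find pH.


pH = pKa + log10([A-]/[HA])
pH = 5.0 + log10(11.89)
pH = 6.0752

6.0752


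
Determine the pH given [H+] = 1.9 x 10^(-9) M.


pH = -log10([H+])
pH = -log10(1.9 x 10^(-9))
pH = 8.7212

8.7212


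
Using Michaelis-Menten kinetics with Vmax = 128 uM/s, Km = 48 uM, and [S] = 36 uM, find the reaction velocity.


v = Vmax * [S] / (Km + [S])
v = 128 * 36 / (48 + 36)
v = 54.8571 uM/s

54.8571 uM/s


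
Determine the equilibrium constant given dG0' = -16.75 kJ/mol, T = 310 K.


Keq = exp(-dG0 * 1000 / (R * T))
Keq = exp(-(-16.75) * 1000 / (8.314 * 310))
Keq = 664.4426

664.4426


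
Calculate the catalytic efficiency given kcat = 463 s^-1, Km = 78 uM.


Catalytic efficiency = kcat / Km
= 463 / 78
= 5.9359 uM^-1*s^-1

5.9359 uM^-1*s^-1


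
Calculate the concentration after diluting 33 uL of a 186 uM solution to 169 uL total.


C2 = C1 * V1 / V2
C2 = 186 * 33 / 169
C2 = 36.3195 uM

36.3195 uM


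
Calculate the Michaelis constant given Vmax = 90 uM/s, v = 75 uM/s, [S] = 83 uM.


Km = [S] * (Vmax - v) / v
Km = 83 * (90 - 75) / 75
Km = 16.6 uM

16.6 uM


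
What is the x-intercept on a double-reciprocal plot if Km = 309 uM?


x-intercept = -1/Km
= -1/309
= -0.0032 1/uM

-0.0032 1/uM


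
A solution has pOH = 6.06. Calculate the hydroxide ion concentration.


[OH-] = 10^(-pOH)
[OH-] = 10^(-6.06)
[OH-] = 8.710e-07 M

8.710e-07 M


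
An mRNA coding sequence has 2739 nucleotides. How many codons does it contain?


codons = nucleotides / 3
codons = 2739 / 3 = 913

913


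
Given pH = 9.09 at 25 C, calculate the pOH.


pOH = 14 - pH
pOH = 14 - 9.09
pOH = 4.91

4.91


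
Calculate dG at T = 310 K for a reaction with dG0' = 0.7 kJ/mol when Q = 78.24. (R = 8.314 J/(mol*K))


dG = dG0' + RT * ln(Q) / 1000
dG = 0.7 + 8.314 * 310 * ln(78.24) / 1000
dG = 11.9366 kJ/mol

11.9366 kJ/mol


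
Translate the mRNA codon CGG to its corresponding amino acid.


Standard genetic code lookup.
Codon CGG -> Arg

Arg


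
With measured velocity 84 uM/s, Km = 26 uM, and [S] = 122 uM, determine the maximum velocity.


Vmax = v * (Km + [S]) / [S]
Vmax = 84 * (26 + 122) / 122
Vmax = 101.9016 uM/s

101.9016 uM/s


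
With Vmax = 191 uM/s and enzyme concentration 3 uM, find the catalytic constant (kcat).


kcat = Vmax / [E]t
kcat = 191 / 3
kcat = 63.6667 s^-1

63.6667 s^-1


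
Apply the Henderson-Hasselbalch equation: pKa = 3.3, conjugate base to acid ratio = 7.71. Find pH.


pH = pKa + log10([A-]/[HA])
pH = 3.3 + log10(7.71)
pH = 4.1871

4.1871


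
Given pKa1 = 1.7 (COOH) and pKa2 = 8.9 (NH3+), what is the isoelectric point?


pI = (pKa1 + pKa2) / 2
pI = (1.7 + 8.9) / 2
pI = 5.3

5.3


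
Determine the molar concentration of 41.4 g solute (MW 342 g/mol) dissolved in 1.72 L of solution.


C = (mass / MW) / volume
C = (41.4 / 342) / 1.72
C = 0.0704 M

0.0704 M


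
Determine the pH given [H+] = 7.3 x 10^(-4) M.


pH = -log10([H+])
pH = -log10(7.3 x 10^(-4))
pH = 3.1367

3.1367


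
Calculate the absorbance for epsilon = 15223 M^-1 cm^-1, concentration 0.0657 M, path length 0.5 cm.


A = epsilon * c * l
A = 15223 * 0.0657 * 0.5
A = 500.0755

500.0755


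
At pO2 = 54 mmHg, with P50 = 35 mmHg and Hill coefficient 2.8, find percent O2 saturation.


Y = pO2^n / (P50^n + pO2^n)
Y = 54^2.8 / (35^2.8 + 54^2.8)
Y = 77.1%

77.1%


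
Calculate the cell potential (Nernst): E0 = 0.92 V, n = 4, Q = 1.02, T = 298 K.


E = E0 - (RT/nF) * ln(Q)
E = 0.92 - (8.314 * 298 / (4 * 96485)) * ln(1.02)
E = 0.9199 V

0.9199 V


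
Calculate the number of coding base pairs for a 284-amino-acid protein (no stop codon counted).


Each amino acid = 1 codon = 3 bp
bp = 284 * 3 = 852 bp

852 bp


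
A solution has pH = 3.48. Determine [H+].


[H+] = 10^(-pH)
[H+] = 10^(-3.48)
[H+] = 3.311e-04 M

3.311e-04 M


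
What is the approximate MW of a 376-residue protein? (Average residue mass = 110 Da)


MW = n_residues * 110 Da
MW = 376 * 110
MW = 41360 Da

41360 Da


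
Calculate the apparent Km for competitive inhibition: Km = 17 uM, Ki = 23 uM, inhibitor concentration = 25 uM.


Km_app = Km * (1 + [I]/Ki)
Km_app = 17 * (1 + 25/23)
Km_app = 35.4783 uM

35.4783 uM


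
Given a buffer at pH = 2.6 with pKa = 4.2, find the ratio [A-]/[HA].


[A-]/[HA] = 10^(pH - pKa)
= 10^(2.6 - 4.2)
= 0.0251

0.0251


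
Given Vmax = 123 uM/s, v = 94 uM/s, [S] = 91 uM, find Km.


Km = [S] * (Vmax - v) / v
Km = 91 * (123 - 94) / 94
Km = 28.0745 uM

28.0745 uM


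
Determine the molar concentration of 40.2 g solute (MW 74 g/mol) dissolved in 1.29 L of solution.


C = (mass / MW) / volume
C = (40.2 / 74) / 1.29
C = 0.4211 M

0.4211 M


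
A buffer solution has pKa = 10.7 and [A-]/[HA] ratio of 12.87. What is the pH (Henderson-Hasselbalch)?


pH = pKa + log10([A-]/[HA])
pH = 10.7 + log10(12.87)
pH = 11.8096

11.8096


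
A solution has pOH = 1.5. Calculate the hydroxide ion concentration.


[OH-] = 10^(-pOH)
[OH-] = 10^(-1.5)
[OH-] = 0.0316 M

0.0316 M


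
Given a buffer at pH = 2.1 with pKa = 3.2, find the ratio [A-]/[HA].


[A-]/[HA] = 10^(pH - pKa)
= 10^(2.1 - 3.2)
= 0.0794

0.0794


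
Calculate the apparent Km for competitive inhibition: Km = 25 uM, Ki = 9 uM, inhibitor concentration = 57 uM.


Km_app = Km * (1 + [I]/Ki)
Km_app = 25 * (1 + 57/9)
Km_app = 183.3333 uM

183.3333 uM


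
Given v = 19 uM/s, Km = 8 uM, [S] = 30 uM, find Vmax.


Vmax = v * (Km + [S]) / [S]
Vmax = 19 * (8 + 30) / 30
Vmax = 24.0667 uM/s

24.0667 uM/s


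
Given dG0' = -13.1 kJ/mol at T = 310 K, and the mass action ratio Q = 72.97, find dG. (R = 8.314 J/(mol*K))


dG = dG0' + RT * ln(Q) / 1000
dG = -13.1 + 8.314 * 310 * ln(72.97) / 1000
dG = -2.0431 kJ/mol

-2.0431 kJ/mol


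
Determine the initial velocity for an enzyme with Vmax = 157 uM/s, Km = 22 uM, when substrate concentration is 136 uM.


v = Vmax * [S] / (Km + [S])
v = 157 * 136 / (22 + 136)
v = 135.1392 uM/s

135.1392 uM/s


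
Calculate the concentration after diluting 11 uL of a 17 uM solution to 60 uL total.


C2 = C1 * V1 / V2
C2 = 17 * 11 / 60
C2 = 3.1167 uM

3.1167 uM


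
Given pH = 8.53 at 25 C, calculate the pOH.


pOH = 14 - pH
pOH = 14 - 8.53
pOH = 5.47

5.47


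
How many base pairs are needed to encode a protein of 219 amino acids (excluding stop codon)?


Each amino acid = 1 codon = 3 bp
bp = 219 * 3 = 657 bp

657 bp


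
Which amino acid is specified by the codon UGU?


Standard genetic code lookup.
Codon UGU -> Cys

Cys


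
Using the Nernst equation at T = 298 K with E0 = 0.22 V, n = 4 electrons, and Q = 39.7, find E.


E = E0 - (RT/nF) * ln(Q)
E = 0.22 - (8.314 * 298 / (4 * 96485)) * ln(39.7)
E = 0.1964 V

0.1964 V


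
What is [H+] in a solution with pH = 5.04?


[H+] = 10^(-pH)
[H+] = 10^(-5.04)
[H+] = 9.120e-06 M

9.120e-06 M


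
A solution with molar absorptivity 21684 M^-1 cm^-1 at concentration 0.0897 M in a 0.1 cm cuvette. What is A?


A = epsilon * c * l
A = 21684 * 0.0897 * 0.1
A = 194.5055

194.5055


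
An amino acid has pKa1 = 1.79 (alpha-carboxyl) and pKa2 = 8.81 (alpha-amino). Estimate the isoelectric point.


pI = (pKa1 + pKa2) / 2
pI = (1.79 + 8.81) / 2
pI = 5.3

5.3


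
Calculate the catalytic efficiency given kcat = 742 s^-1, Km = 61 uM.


Catalytic efficiency = kcat / Km
= 742 / 61
= 12.1639 uM^-1*s^-1

12.1639 uM^-1*s^-1


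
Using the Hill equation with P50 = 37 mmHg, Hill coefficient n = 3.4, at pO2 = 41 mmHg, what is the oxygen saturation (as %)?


Y = pO2^n / (P50^n + pO2^n)
Y = 41^3.4 / (37^3.4 + 41^3.4)
Y = 58.64%

58.64%


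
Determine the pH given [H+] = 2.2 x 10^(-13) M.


pH = -log10([H+])
pH = -log10(2.2 x 10^(-13))
pH = 12.6576

12.6576


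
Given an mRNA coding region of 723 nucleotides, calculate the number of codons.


codons = nucleotides / 3
codons = 723 / 3 = 241

241


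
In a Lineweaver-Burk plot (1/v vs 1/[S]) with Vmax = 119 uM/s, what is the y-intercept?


y-intercept = 1/Vmax
= 1/119
= 0.0084 s/uM

0.0084 s/uM


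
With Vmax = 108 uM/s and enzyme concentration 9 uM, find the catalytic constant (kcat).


kcat = Vmax / [E]t
kcat = 108 / 9
kcat = 12.0 s^-1

12.0 s^-1


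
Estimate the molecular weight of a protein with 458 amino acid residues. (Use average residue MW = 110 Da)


MW = n_residues * 110 Da
MW = 458 * 110
MW = 50380 Da

50380 Da


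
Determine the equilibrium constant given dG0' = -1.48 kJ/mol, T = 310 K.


Keq = exp(-dG0 * 1000 / (R * T))
Keq = exp(-(-1.48) * 1000 / (8.314 * 310))
Keq = 1.7758

1.7758


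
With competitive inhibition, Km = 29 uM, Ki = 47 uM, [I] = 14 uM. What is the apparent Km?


Km_app = Km * (1 + [I]/Ki)
Km_app = 29 * (1 + 14/47)
Km_app = 37.6383 uM

37.6383 uM


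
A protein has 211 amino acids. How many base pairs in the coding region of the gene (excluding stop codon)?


Each amino acid = 1 codon = 3 bp
bp = 211 * 3 = 633 bp

633 bp


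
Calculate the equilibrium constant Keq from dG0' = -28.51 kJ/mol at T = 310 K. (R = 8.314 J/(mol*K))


Keq = exp(-dG0 * 1000 / (R * T))
Keq = exp(-(-28.51) * 1000 / (8.314 * 310))
Keq = 63690.6081

63690.6081


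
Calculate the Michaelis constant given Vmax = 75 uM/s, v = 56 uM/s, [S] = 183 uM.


Km = [S] * (Vmax - v) / v
Km = 183 * (75 - 56) / 56
Km = 62.0893 uM

62.0893 uM


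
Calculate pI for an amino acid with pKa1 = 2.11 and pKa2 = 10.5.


pI = (pKa1 + pKa2) / 2
pI = (2.11 + 10.5) / 2
pI = 6.305

6.305


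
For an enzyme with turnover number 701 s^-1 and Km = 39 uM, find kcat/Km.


Catalytic efficiency = kcat / Km
= 701 / 39
= 17.9744 uM^-1*s^-1

17.9744 uM^-1*s^-1
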